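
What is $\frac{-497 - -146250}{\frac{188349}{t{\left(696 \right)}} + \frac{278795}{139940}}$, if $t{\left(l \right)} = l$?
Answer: $\frac{236601427912}{442526673} \approx 534.66$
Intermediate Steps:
$\frac{-497 - -146250}{\frac{188349}{t{\left(696 \right)}} + \frac{278795}{139940}} = \frac{-497 - -146250}{\frac{188349}{696} + \frac{278795}{139940}} = \frac{-497 + 146250}{188349 \cdot \frac{1}{696} + 278795 \cdot \frac{1}{139940}} = \frac{145753}{\frac{62783}{232} + \frac{55759}{27988}} = \frac{145753}{\frac{442526673}{1623304}} = 145753 \cdot \frac{1623304}{442526673} = \frac{236601427912}{442526673}$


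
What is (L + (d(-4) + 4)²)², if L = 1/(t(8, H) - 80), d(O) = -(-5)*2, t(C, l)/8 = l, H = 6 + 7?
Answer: 22137025/576 ≈ 38432.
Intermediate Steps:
H = 13
t(C, l) = 8*l
d(O) = 10 (d(O) = -5*(-2) = 10)
L = 1/24 (L = 1/(8*13 - 80) = 1/(104 - 80) = 1/24 ≈ 0.041667)
(L + (d(-4) + 4)²)² = (1/24 + (10 + 4)²)² = (1/24 + 14²)² = (1/24 + 196)² = (4705/24)² = 22137025/576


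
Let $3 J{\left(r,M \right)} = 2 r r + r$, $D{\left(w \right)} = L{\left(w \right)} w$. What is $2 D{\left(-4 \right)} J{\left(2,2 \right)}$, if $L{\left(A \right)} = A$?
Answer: $\frac{320}{3} \approx 106.67$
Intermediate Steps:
$D{\left(w \right)} = w^{2}$ ($D{\left(w \right)} = w w = w^{2}$)
$J{\left(r,M \right)} = \frac{r}{3} + \frac{2 r^{2}}{3}$ ($J{\left(r,M \right)} = \frac{2 r r + r}{3} = \frac{2 r^{2} + r}{3} = \frac{r + 2 r^{2}}{3} = \frac{r}{3} + \frac{2 r^{2}}{3}$)
$2 D{\left(-4 \right)} J{\left(2,2 \right)} = 2 \left(-4\right)^{2} \cdot \frac{1}{3} \cdot 2 \left(1 + 2 \cdot 2\right) = 2 \cdot 16 \cdot \frac{1}{3} \cdot 2 \left(1 + 4\right) = 32 \cdot \frac{1}{3} \cdot 2 \cdot 5 = 32 \cdot \frac{10}{3} = \frac{320}{3}$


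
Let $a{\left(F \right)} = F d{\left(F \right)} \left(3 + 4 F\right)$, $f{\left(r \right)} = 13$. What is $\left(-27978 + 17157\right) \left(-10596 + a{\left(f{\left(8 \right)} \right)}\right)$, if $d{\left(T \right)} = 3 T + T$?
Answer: $-287665464$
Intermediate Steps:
$d{\left(T \right)} = 4 T$
$a{\left(F \right)} = 4 F^{2} \left(3 + 4 F\right)$ ($a{\left(F \right)} = F 4 F \left(3 + 4 F\right) = 4 F^{2} \left(3 + 4 F\right)$)
$\left(-27978 + 17157\right) \left(-10596 + a{\left(f{\left(8 \right)} \right)}\right) = \left(-27978 + 17157\right) \left(-10596 + 13^{2} \left(12 + 16 \cdot 13\right)\right) = - 10821 \left(-10596 + 169 \left(12 + 208\right)\right) = - 10821 \left(-10596 + 169 \cdot 220\right) = - 10821 \left(-10596 + 37180\right) = \left(-10821\right) 26584 = -287665464$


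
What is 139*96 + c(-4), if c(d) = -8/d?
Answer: 13346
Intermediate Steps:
139*96 + c(-4) = 139*96 - 8/(-4) = 13344 - 8*(-¼) = 13344 + 2 = 13346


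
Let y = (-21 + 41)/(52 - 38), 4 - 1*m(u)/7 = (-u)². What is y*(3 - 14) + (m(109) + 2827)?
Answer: -562294/7 ≈ -80328.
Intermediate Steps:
m(u) = 28 - 7*u²
y = 10/7 (y = 20/14 = 20*(1/14) = 10/7 ≈ 1.4286)
y*(3 - 14) + (m(109) + 2827) = 10*(3 - 14)/7 + ((28 - 7*109²) + 2827) = (10/7)*(-11) + ((28 - 7*11881) + 2827) = -110/7 + ((28 - 83167) + 2827) = -110/7 + (-83139 + 2827) = -110/7 - 80312 = -562294/7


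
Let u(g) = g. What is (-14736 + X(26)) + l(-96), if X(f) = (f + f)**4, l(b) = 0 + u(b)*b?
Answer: 7306096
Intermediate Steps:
l(b) = b**2 (l(b) = 0 + b*b = 0 + b**2 = b**2)
X(f) = 16*f**4 (X(f) = (2*f)**4 = 16*f**4)
(-14736 + X(26)) + l(-96) = (-14736 + 16*26**4) + (-96)**2 = (-14736 + 16*456976) + 9216 = (-14736 + 7311616) + 9216 = 7296880 + 9216 = 7306096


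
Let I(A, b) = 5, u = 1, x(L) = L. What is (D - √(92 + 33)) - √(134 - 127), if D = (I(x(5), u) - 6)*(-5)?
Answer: 5 - √7 - 5*√5 ≈ -8.8261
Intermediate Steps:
D = 5 (D = (5 - 6)*(-5) = -1*(-5) = 5)
(D - √(92 + 33)) - √(134 - 127) = (5 - √(92 + 33)) - √(134 - 127) = (5 - √125) - √7 = (5 - 5*√5) - √7 = 5 - √7 - 5*√5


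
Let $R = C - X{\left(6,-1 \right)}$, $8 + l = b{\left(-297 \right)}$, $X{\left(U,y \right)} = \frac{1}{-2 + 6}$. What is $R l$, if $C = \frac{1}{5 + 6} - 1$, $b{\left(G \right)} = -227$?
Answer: $\frac{11985}{44} \approx 272.39$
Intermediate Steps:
$X{\left(U,y \right)} = \frac{1}{4}$
$l = -235$ ($l = -8 - 227 = -235$)
$C = - \frac{10}{11}$ ($C = \frac{1}{11} - 1 = - \frac{10}{11} \approx -0.90909$)
$R = - \frac{51}{44}$ ($R = - \frac{10}{11} - \frac{1}{4} = - \frac{51}{44} \approx -1.1591$)
$R l = \left(- \frac{51}{44}\right) \left(-235\right) = \frac{11985}{44}$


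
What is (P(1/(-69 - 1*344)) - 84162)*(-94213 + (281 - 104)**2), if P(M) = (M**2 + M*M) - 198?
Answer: 904850505496792/170569 ≈ 5.3049e+9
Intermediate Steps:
P(M) = -198 + 2*M**2 (P(M) = (M**2 + M**2) - 198 = 2*M**2 - 198 = -198 + 2*M**2)
(P(1/(-69 - 1*344)) - 84162)*(-94213 + (281 - 104)**2) = ((-198 + 2*(1/(-69 - 1*344))**2) - 84162)*(-94213 + (281 - 104)**2) = ((-198 + 2*(1/(-69 - 344))**2) - 84162)*(-94213 + 177**2) = ((-198 + 2*(1/(-413))**2) - 84162)*(-94213 + 31329) = ((-198 + 2*(-1/413)**2) - 84162)*(-62884) = ((-198 + 2*(1/170569)) - 84162)*(-62884) = ((-198 + 2/170569) - 84162)*(-62884) = (-33772660/170569 - 84162)*(-62884) = -14389200838/170569*(-62884) = 904850505496792/170569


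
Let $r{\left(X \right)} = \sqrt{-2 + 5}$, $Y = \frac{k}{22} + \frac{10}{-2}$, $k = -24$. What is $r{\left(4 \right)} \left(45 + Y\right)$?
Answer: $\frac{428 \sqrt{3}}{11} \approx 67.393$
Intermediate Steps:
$Y = - \frac{67}{11}$ ($Y = - \frac{24}{22} + \frac{10}{-2} = \left(-24\right) \frac{1}{22} + 10 \left(- \frac{1}{2}\right) = - \frac{12}{11} - 5 = - \frac{67}{11} \approx -6.0909$)
$r{\left(X \right)} = \sqrt{3}$
$r{\left(4 \right)} \left(45 + Y\right) = \sqrt{3} \left(45 - \frac{67}{11}\right) = \sqrt{3} \cdot \frac{428}{11} = \frac{428 \sqrt{3}}{11}$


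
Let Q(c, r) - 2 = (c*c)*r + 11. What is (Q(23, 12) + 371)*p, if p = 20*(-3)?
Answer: -403920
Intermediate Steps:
Q(c, r) = 13 + r*c² (Q(c, r) = 2 + ((c*c)*r + 11) = 2 + (c²*r + 11) = 2 + (r*c² + 11) = 2 + (11 + r*c²) = 13 + r*c²)
p = -60
(Q(23, 12) + 371)*p = ((13 + 12*23²) + 371)*(-60) = ((13 + 12*529) + 371)*(-60) = ((13 + 6348) + 371)*(-60) = (6361 + 371)*(-60) = 6732*(-60) = -403920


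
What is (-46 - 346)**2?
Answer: 153664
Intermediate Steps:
(-46 - 346)**2 = (-392)**2 = 153664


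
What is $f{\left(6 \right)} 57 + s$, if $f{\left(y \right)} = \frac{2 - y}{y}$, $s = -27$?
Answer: $-65$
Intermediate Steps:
$f{\left(y \right)} = \frac{2 - y}{y}$
$f{\left(6 \right)} 57 + s = \frac{2 - 6}{6} \cdot 57 - 27 = \frac{1}{6} \left(-4\right) 57 - 27 = \left(- \frac{2}{3}\right) 57 - 27 = -38 - 27 = -65$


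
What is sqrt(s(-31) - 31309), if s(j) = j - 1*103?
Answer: I*sqrt(31443) ≈ 177.32*I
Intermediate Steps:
s(j) = -103 + j (s(j) = j - 103 = -103 + j)
sqrt(s(-31) - 31309) = sqrt((-103 - 31) - 31309) = sqrt(-134 - 31309) = sqrt(-31443) = I*sqrt(31443)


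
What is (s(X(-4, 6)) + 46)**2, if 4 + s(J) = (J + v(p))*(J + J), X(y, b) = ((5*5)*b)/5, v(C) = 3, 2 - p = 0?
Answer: 4088484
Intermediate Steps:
p = 2 (p = 2 - 1*0 = 2 + 0 = 2)
X(y, b) = 5*b (X(y, b) = (25*b)*(1/5) = 5*b)
s(J) = -4 + 2*J*(3 + J) (s(J) = -4 + (J + 3)*(J + J) = -4 + (3 + J)*(2*J) = -4 + 2*J*(3 + J))
(s(X(-4, 6)) + 46)**2 = ((-4 + 2*(5*6)**2 + 6*(5*6)) + 46)**2 = ((-4 + 2*30**2 + 6*30) + 46)**2 = ((-4 + 2*900 + 180) + 46)**2 = ((-4 + 1800 + 180) + 46)**2 = (1976 + 46)**2 = 2022**2 = 4088484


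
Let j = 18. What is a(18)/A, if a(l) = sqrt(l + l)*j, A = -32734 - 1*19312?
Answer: -54/26023 ≈ -0.0020751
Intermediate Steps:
A = -52046 (A = -32734 - 19312 = -52046)
a(l) = 18*sqrt(2)*sqrt(l) (a(l) = sqrt(l + l)*18 = sqrt(2*l)*18 = (sqrt(2)*sqrt(l))*18 = 18*sqrt(2)*sqrt(l))
a(18)/A = (18*sqrt(2)*sqrt(18))/(-52046) = (18*sqrt(2)*(3*sqrt(2)))*(-1/52046) = 108*(-1/52046) = -54/26023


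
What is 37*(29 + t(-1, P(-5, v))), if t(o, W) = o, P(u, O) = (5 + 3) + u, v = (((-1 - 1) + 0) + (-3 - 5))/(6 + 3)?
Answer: 1036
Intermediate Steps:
v = -10/9 (v = ((-2 + 0) - 8)/9 = (-2 - 8)*(⅑) = -10*⅑ = -10/9 ≈ -1.1111)
P(u, O) = 8 + u
37*(29 + t(-1, P(-5, v))) = 37*(29 - 1) = 37*28 = 1036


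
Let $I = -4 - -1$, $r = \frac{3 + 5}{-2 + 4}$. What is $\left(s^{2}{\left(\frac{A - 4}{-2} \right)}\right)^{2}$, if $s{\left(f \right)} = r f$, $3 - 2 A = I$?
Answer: $16$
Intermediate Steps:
$r = 4$ ($r = \frac{8}{2} = 8 \cdot \frac{1}{2} = 4$)
$I = -3$ ($I = -4 + 1 = -3$)
$A = 3$ ($A = \frac{3}{2} - - \frac{3}{2} = \frac{3}{2} + \frac{3}{2} = 3$)
$s{\left(f \right)} = 4 f$
$\left(s^{2}{\left(\frac{A - 4}{-2} \right)}\right)^{2} = \left(\left(4 \frac{3 - 4}{-2}\right)^{2}\right)^{2} = \left(\left(4 \left(3 - 4\right) \left(- \frac{1}{2}\right)\right)^{2}\right)^{2} = \left(\left(4 \left(\left(-1\right) \left(- \frac{1}{2}\right)\right)\right)^{2}\right)^{2} = \left(\left(4 \cdot \frac{1}{2}\right)^{2}\right)^{2} = \left(2^{2}\right)^{2} = 4^{2} = 16$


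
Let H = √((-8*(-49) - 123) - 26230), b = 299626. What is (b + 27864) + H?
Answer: 327490 + I*√25961 ≈ 3.2749e+5 + 161.12*I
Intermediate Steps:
H = I*√25961 (H = √((392 - 123) - 26230) = √(269 - 26230) = √(-25961) = I*√25961 ≈ 161.12*I)
(b + 27864) + H = (299626 + 27864) + I*√25961 = 327490 + I*√25961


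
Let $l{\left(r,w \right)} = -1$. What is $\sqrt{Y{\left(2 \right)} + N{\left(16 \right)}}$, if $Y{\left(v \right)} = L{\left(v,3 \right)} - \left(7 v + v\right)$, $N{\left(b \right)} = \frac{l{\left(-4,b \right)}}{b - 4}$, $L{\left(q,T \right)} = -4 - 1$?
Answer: $\frac{i \sqrt{759}}{6} \approx 4.5917 i$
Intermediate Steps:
$L{\left(q,T \right)} = -5$ ($L{\left(q,T \right)} = -4 - 1 = -5$)
$N{\left(b \right)} = - \frac{1}{-4 + b}$ ($N{\left(b \right)} = - \frac{1}{b - 4} = - \frac{1}{-4 + b}$)
$Y{\left(v \right)} = -5 - 8 v$ ($Y{\left(v \right)} = -5 - \left(7 v + v\right) = -5 - 8 v$)
$\sqrt{Y{\left(2 \right)} + N{\left(16 \right)}} = \sqrt{\left(-5 - 16\right) - \frac{1}{-4 + 16}} = \sqrt{\left(-5 - 16\right) - \frac{1}{12}} = \sqrt{-21 - \frac{1}{12}} = \sqrt{- \frac{253}{12}} = \frac{i \sqrt{759}}{6}$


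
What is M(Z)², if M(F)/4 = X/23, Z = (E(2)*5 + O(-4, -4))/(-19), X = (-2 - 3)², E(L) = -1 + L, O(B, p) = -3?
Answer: 10000/529 ≈ 18.904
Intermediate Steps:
X = 25 (X = (-5)² = 25)
Z = -2/19 (Z = ((-1 + 2)*5 - 3)/(-19) = (1*5 - 3)*(-1/19) = (5 - 3)*(-1/19) = 2*(-1/19) = -2/19 ≈ -0.10526)
M(F) = 100/23 (M(F) = 4*(25/23) = 100/23)
M(Z)² = (100/23)² = 10000/529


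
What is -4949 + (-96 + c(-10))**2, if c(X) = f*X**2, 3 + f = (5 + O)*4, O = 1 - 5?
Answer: -4933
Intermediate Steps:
O = -4
f = 1 (f = -3 + (5 - 4)*4 = -3 + 1*4 = -3 + 4 = 1)
c(X) = X**2 (c(X) = 1*X**2 = X**2)
-4949 + (-96 + c(-10))**2 = -4949 + (-96 + (-10)**2)**2 = -4949 + (-96 + 100)**2 = -4949 + 4**2 = -4949 + 16 = -4933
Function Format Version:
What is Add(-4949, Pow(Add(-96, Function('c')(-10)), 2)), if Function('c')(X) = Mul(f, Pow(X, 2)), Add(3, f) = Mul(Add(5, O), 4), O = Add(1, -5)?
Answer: -4933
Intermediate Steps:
O = -4
f = 1 (f = Add(-3, Mul(Add(5, -4), 4)) = Add(-3, Mul(1, 4)) = Add(-3, 4) = 1)
Function('c')(X) = Pow(X, 2) (Function('c')(X) = Mul(1, Pow(X, 2)) = Pow(X, 2))
Add(-4949, Pow(Add(-96, Function('c')(-10)), 2)) = Add(-4949, Pow(Add(-96, Pow(-10, 2)), 2)) = Add(-4949, Pow(Add(-96, 100), 2)) = Add(-4949, Pow(4, 2)) = Add(-4949, 16) = -4933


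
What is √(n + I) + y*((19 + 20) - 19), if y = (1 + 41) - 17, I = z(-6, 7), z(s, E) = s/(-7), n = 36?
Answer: 500 + √1806/7 ≈ 506.07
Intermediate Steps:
z(s, E) = -s/7 (z(s, E) = s*(-⅐) = -s/7)
I = 6/7 (I = -⅐*(-6) = 6/7 ≈ 0.85714)
y = 25 (y = 42 - 17 = 25)
√(n + I) + y*((19 + 20) - 19) = √(36 + 6/7) + 25*((19 + 20) - 19) = √(258/7) + 25*(39 - 19) = √1806/7 + 25*20 = √1806/7 + 500 = 500 + √1806/7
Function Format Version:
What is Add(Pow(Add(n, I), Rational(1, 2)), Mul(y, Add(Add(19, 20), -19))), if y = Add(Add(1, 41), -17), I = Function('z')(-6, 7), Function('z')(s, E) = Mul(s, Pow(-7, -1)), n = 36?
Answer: Add(500, Mul(Rational(1, 7), Pow(1806, Rational(1, 2)))) ≈ 506.07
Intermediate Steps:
Function('z')(s, E) = Mul(Rational(-1, 7), s) (Function('z')(s, E) = Mul(s, Rational(-1, 7)) = Mul(Rational(-1, 7), s))
I = Rational(6, 7) (I = Mul(Rational(-1, 7), -6) = Rational(6, 7) ≈ 0.85714)
y = 25 (y = Add(42, -17) = 25)
Add(Pow(Add(n, I), Rational(1, 2)), Mul(y, Add(Add(19, 20), -19))) = Add(Pow(Add(36, Rational(6, 7)), Rational(1, 2)), Mul(25, Add(Add(19, 20), -19))) = Add(Pow(Rational(258, 7), Rational(1, 2)), Mul(25, Add(39, -19))) = Add(Mul(Rational(1, 7), Pow(1806, Rational(1, 2))), Mul(25, 20)) = Add(Mul(Rational(1, 7), Pow(1806, Rational(1, 2))), 500) = Add(500, Mul(Rational(1, 7), Pow(1806, Rational(1, 2))))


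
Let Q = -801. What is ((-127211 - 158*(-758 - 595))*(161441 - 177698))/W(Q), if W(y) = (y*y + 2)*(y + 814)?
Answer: -1407254691/8340839 ≈ -168.72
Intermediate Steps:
W(y) = (2 + y²)*(814 + y) (W(y) = (y² + 2)*(814 + y) = (2 + y²)*(814 + y))
((-127211 - 158*(-758 - 595))*(161441 - 177698))/W(Q) = ((-127211 - 158*(-758 - 595))*(161441 - 177698))/(1628 + (-801)³ + 2*(-801) + 814*(-801)²) = ((-127211 - 158*(-1353))*(-16257))/(1628 - 513922401 - 1602 + 814*641601) = ((-127211 + 213774)*(-16257))/(1628 - 513922401 - 1602 + 522263214) = (86563*(-16257))/8340839 = -1407254691*1/8340839 = -1407254691/8340839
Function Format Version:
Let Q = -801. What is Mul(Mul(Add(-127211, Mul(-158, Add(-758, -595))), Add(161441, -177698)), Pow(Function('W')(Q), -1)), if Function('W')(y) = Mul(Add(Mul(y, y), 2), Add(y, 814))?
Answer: Rational(-1407254691, 8340839) ≈ -168.72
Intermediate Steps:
Function('W')(y) = Mul(Add(2, Pow(y, 2)), Add(814, y)) (Function('W')(y) = Mul(Add(Pow(y, 2), 2), Add(814, y)) = Mul(Add(2, Pow(y, 2)), Add(814, y)))
Mul(Mul(Add(-127211, Mul(-158, Add(-758, -595))), Add(161441, -177698)), Pow(Function('W')(Q), -1)) = Mul(Mul(Add(-127211, Mul(-158, Add(-758, -595))), Add(161441, -177698)), Pow(Add(1628, Pow(-801, 3), Mul(2, -801), Mul(814, Pow(-801, 2))), -1)) = Mul(Mul(Add(-127211, Mul(-158, -1353)), -16257), Pow(Add(1628, -513922401, -1602, Mul(814, 641601)), -1)) = Mul(Mul(Add(-127211, 213774), -16257), Pow(Add(1628, -513922401, -1602, 522263214), -1)) = Mul(Mul(86563, -16257), Pow(8340839, -1)) = Mul(-1407254691, Rational(1, 8340839)) = Rational(-1407254691, 8340839)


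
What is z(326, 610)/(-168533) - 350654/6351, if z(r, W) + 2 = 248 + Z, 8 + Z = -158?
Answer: -59097278662/1070353083 ≈ -55.213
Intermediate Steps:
Z = -166 (Z = -8 - 158 = -166)
z(r, W) = 80 (z(r, W) = -2 + (248 - 166) = -2 + 82 = 80)
z(326, 610)/(-168533) - 350654/6351 = 80/(-168533) - 350654/6351 = 80*(-1/168533) - 350654*1/6351 = -80/168533 - 350654/6351 = -59097278662/1070353083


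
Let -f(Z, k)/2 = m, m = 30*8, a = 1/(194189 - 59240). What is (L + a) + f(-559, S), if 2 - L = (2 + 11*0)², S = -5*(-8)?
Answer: -65045417/134949 ≈ -482.00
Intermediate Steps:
S = 40
a = 1/134949 ≈ 7.4102e-6
m = 240
f(Z, k) = -480 (f(Z, k) = -2*240 = -480)
L = -2 (L = 2 - (2 + 11*0)² = 2 - (2 + 0)² = 2 - 1*2² = 2 - 1*4 = 2 - 4 = -2)
(L + a) + f(-559, S) = (-2 + 1/134949) - 480 = -269897/134949 - 480 = -65045417/134949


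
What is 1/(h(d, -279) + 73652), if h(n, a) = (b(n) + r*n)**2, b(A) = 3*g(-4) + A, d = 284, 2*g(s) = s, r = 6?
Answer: 1/4001976 ≈ 2.4988e-7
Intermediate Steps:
g(s) = s/2
b(A) = -6 + A (b(A) = 3*((1/2)*(-4)) + A = 3*(-2) + A = -6 + A)
h(n, a) = (-6 + 7*n)**2 (h(n, a) = ((-6 + n) + 6*n)**2 = (-6 + 7*n)**2)
1/(h(d, -279) + 73652) = 1/((-6 + 7*284)**2 + 73652) = 1/((-6 + 1988)**2 + 73652) = 1/(1982**2 + 73652) = 1/(3928324 + 73652) = 1/4001976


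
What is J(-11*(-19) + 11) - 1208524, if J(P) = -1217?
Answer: -1209741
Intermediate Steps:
J(-11*(-19) + 11) - 1208524 = -1217 - 1208524 = -1209741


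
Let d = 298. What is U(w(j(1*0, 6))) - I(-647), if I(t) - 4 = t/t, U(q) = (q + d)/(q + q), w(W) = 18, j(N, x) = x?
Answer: 34/9 ≈ 3.7778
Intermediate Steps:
U(q) = (298 + q)/(2*q) (U(q) = (q + 298)/(q + q) = (298 + q)/((2*q)) = (298 + q)*(1/(2*q)) = (298 + q)/(2*q))
I(t) = 5 (I(t) = 4 + t/t = 4 + 1 = 5)
U(w(j(1*0, 6))) - I(-647) = (½)*(298 + 18)/18 - 1*5 = (½)*(1/18)*316 - 5 = 79/9 - 5 = 34/9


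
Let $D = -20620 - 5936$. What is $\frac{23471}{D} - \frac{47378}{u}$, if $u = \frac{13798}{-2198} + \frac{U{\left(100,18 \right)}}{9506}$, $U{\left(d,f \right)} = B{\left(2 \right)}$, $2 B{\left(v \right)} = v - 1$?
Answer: $\frac{3755052215244295}{497593767012} \approx 7546.4$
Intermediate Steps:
$B{\left(v \right)} = - \frac{1}{2} + \frac{v}{2}$ ($B{\left(v \right)} = \frac{v - 1}{2} = \frac{-1 + v}{2} = - \frac{1}{2} + \frac{v}{2}$)
$U{\left(d,f \right)} = \frac{1}{2}$ ($U{\left(d,f \right)} = - \frac{1}{2} + \frac{1}{2} \cdot 2 = - \frac{1}{2} + 1 = \frac{1}{2}$)
$D = -26556$
$u = - \frac{18737527}{2984884}$ ($u = \frac{13798}{-2198} + \frac{1}{2 \cdot 9506} = 13798 \left(- \frac{1}{2198}\right) + \frac{1}{2} \cdot \frac{1}{9506} = - \frac{6899}{1099} + \frac{1}{19012} = - \frac{18737527}{2984884} \approx -6.2775$)
$\frac{23471}{D} - \frac{47378}{u} = \frac{23471}{-26556} - \frac{47378}{- \frac{18737527}{2984884}} = 23471 \left(- \frac{1}{26556}\right) - - \frac{141417834152}{18737527} = - \frac{23471}{26556} + \frac{141417834152}{18737527} = \frac{3755052215244295}{497593767012}$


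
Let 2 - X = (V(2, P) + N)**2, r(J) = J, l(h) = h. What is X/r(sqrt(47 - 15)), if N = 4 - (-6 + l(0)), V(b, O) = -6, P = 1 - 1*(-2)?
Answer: -7*sqrt(2)/4 ≈ -2.4749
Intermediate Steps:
P = 3 (P = 1 + 2 = 3)
N = 10 (N = 4 - (-6 + 0) = 4 - 1*(-6) = 4 + 6 = 10)
X = -14 (X = 2 - (-6 + 10)**2 = 2 - 1*4**2 = 2 - 1*16 = 2 - 16 = -14)
X/r(sqrt(47 - 15)) = -14/sqrt(47 - 15) = -14*sqrt(2)/8 = -7*sqrt(2)/4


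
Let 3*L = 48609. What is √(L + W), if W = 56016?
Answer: √72219 ≈ 268.74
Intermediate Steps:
L = 16203 (L = (⅓)*48609 = 16203)
√(L + W) = √(16203 + 56016) = √72219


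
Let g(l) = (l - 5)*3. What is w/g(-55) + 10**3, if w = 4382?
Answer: 87809/90 ≈ 975.66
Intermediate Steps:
g(l) = -15 + 3*l (g(l) = (-5 + l)*3 = -15 + 3*l)
w/g(-55) + 10**3 = 4382/(-15 + 3*(-55)) + 10**3 = 4382/(-15 - 165) + 1000 = 4382/(-180) + 1000 = 4382*(-1/180) + 1000 = -2191/90 + 1000 = 87809/90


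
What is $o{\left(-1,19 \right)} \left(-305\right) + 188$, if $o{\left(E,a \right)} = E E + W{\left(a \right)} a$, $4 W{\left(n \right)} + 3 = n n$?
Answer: $- \frac{1037539}{2} \approx -5.1877 \cdot 10^{5}$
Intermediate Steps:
$W{\left(n \right)} = - \frac{3}{4} + \frac{n^{2}}{4}$ ($W{\left(n \right)} = - \frac{3}{4} + \frac{n n}{4} = - \frac{3}{4} + \frac{n^{2}}{4}$)
$o{\left(E,a \right)} = E^{2} + a \left(- \frac{3}{4} + \frac{a^{2}}{4}\right)$ ($o{\left(E,a \right)} = E E + \left(- \frac{3}{4} + \frac{a^{2}}{4}\right) a = E^{2} + a \left(- \frac{3}{4} + \frac{a^{2}}{4}\right)$)
$o{\left(-1,19 \right)} \left(-305\right) + 188 = \left(\left(-1\right)^{2} + \frac{1}{4} \cdot 19 \left(-3 + 19^{2}\right)\right) \left(-305\right) + 188 = \left(1 + \frac{1}{4} \cdot 19 \left(-3 + 361\right)\right) \left(-305\right) + 188 = \left(1 + \frac{1}{4} \cdot 19 \cdot 358\right) \left(-305\right) + 188 = \left(1 + \frac{3401}{2}\right) \left(-305\right) + 188 = \frac{3403}{2} \left(-305\right) + 188 = - \frac{1037915}{2} + 188 = - \frac{1037539}{2}$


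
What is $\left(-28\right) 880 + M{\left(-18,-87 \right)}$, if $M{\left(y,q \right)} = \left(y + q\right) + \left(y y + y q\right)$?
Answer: $-22855$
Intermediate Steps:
$M{\left(y,q \right)} = q + y + y^{2} + q y$ ($M{\left(y,q \right)} = \left(q + y\right) + \left(y^{2} + q y\right) = q + y + y^{2} + q y$)
$\left(-28\right) 880 + M{\left(-18,-87 \right)} = \left(-28\right) 880 - \left(-1461 - 324\right) = -24640 + \left(-87 - 18 + 324 + 1566\right) = -24640 + 1785 = -22855$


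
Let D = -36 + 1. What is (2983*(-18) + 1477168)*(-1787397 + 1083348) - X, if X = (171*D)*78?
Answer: -1002194979396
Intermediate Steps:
D = -35
X = -466830 (X = (171*(-35))*78 = -5985*78 = -466830)
(2983*(-18) + 1477168)*(-1787397 + 1083348) - X = (2983*(-18) + 1477168)*(-1787397 + 1083348) - 1*(-466830) = (-53694 + 1477168)*(-704049) + 466830 = 1423474*(-704049) + 466830 = -1002195446226 + 466830 = -1002194979396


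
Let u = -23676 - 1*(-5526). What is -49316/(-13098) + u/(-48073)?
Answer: 1304248384/314830077 ≈ 4.1427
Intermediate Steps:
u = -18150 (u = -23676 + 5526 = -18150)
-49316/(-13098) + u/(-48073) = -49316/(-13098) - 18150/(-48073) = -49316*(-1/13098) - 18150*(-1/48073) = 24658/6549 + 18150/48073 = 1304248384/314830077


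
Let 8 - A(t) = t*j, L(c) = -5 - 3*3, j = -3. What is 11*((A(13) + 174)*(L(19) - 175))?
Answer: -459459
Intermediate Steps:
L(c) = -14 (L(c) = -5 - 9 = -14)
A(t) = 8 + 3*t (A(t) = 8 - t*(-3) = 8 - (-3)*t = 8 + 3*t)
11*((A(13) + 174)*(L(19) - 175)) = 11*(((8 + 3*13) + 174)*(-14 - 175)) = 11*(((8 + 39) + 174)*(-189)) = 11*((47 + 174)*(-189)) = 11*(221*(-189)) = 11*(-41769) = -459459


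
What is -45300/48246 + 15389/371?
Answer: 120941899/2983211 ≈ 40.541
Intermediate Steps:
-45300/48246 + 15389/371 = -45300*1/48246 + 15389*(1/371) = -7550/8041 + 15389/371 = 120941899/2983211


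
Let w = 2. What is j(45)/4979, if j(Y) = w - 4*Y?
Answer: -178/4979 ≈ -0.035750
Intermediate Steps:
j(Y) = 2 - 4*Y
j(45)/4979 = (2 - 4*45)/4979 = (2 - 180)*(1/4979) = -178*1/4979 = -178/4979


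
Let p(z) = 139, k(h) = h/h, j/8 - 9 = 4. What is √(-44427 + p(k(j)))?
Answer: 16*I*√173 ≈ 210.45*I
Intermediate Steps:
j = 104 (j = 72 + 8*4 = 72 + 32 = 104)
k(h) = 1
√(-44427 + p(k(j))) = √(-44427 + 139) = √(-44288) = 16*I*√173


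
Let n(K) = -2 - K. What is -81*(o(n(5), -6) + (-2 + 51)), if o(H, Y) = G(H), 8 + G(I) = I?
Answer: -2754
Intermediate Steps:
G(I) = -8 + I
o(H, Y) = -8 + H
-81*(o(n(5), -6) + (-2 + 51)) = -81*((-8 + (-2 - 1*5)) + (-2 + 51)) = -81*((-8 + (-2 - 5)) + 49) = -81*((-8 - 7) + 49) = -81*(-15 + 49) = -81*34 = -2754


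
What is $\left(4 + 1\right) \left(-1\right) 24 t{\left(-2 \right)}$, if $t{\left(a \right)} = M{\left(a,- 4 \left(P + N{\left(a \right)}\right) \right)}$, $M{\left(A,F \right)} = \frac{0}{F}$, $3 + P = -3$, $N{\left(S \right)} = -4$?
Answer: $0$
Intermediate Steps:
$P = -6$ ($P = -3 - 3 = -6$)
$M{\left(A,F \right)} = 0$
$t{\left(a \right)} = 0$
$\left(4 + 1\right) \left(-1\right) 24 t{\left(-2 \right)} = \left(4 + 1\right) \left(-1\right) 24 \cdot 0 = 5 \left(-1\right) 24 \cdot 0 = \left(-5\right) 24 \cdot 0 = \left(-120\right) 0 = 0$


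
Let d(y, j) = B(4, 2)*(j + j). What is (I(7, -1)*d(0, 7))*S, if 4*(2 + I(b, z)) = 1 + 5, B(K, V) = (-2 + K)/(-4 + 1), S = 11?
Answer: 154/3 ≈ 51.333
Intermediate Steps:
B(K, V) = ⅔ - K/3 (B(K, V) = (-2 + K)/(-3) = (-2 + K)*(-⅓) = ⅔ - K/3)
I(b, z) = -½ (I(b, z) = -2 + (1 + 5)/4 = -2 + (¼)*6 = -2 + 3/2 = -½)
d(y, j) = -4*j/3 (d(y, j) = (⅔ - ⅓*4)*(j + j) = (⅔ - 4/3)*(2*j) = -4*j/3)
(I(7, -1)*d(0, 7))*S = -(-2)*7/3*11 = -½*(-28/3)*11 = (14/3)*11 = 154/3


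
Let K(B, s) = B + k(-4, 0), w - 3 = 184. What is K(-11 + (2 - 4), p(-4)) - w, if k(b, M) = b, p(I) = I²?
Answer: -204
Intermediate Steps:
w = 187 (w = 3 + 184 = 187)
K(B, s) = -4 + B (K(B, s) = B - 4 = -4 + B)
K(-11 + (2 - 4), p(-4)) - w = (-4 + (-11 + (2 - 4))) - 1*187 = (-4 + (-11 - 2)) - 187 = (-4 - 13) - 187 = -17 - 187 = -204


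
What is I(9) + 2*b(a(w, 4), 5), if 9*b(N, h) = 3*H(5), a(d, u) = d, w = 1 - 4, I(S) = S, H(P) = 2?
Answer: 31/3 ≈ 10.333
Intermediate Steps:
w = -3
b(N, h) = 2/3 (b(N, h) = (3*2)/9 = (1/9)*6 = 2/3)
I(9) + 2*b(a(w, 4), 5) = 9 + 2*(2/3) = 9 + 4/3 = 31/3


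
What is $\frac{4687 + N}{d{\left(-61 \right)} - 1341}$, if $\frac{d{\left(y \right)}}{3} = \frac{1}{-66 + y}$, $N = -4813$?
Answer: $\frac{381}{4055} \approx 0.093958$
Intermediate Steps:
$d{\left(y \right)} = \frac{3}{-66 + y}$
$\frac{4687 + N}{d{\left(-61 \right)} - 1341} = \frac{4687 - 4813}{\frac{3}{-66 - 61} - 1341} = - \frac{126}{\frac{3}{-127} - 1341} = - \frac{126}{3 \left(- \frac{1}{127}\right) - 1341} = - \frac{126}{- \frac{3}{127} - 1341} = - \frac{126}{- \frac{170310}{127}} = \left(-126\right) \left(- \frac{127}{170310}\right) = \frac{381}{4055}$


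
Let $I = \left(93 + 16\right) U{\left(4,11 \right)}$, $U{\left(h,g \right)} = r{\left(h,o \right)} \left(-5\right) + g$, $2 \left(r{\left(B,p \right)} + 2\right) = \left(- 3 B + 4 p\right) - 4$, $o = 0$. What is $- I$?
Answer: $-6649$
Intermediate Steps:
$r{\left(B,p \right)} = -4 + 2 p - \frac{3 B}{2}$ ($r{\left(B,p \right)} = -2 + \frac{\left(- 3 B + 4 p\right) - 4}{2} = -2 + \frac{-4 - 3 B + 4 p}{2} = -2 - \left(2 - 2 p + \frac{3 B}{2}\right) = -4 + 2 p - \frac{3 B}{2}$)
$U{\left(h,g \right)} = 20 + g + \frac{15 h}{2}$ ($U{\left(h,g \right)} = \left(-4 + 2 \cdot 0 - \frac{3 h}{2}\right) \left(-5\right) + g = \left(-4 + 0 - \frac{3 h}{2}\right) \left(-5\right) + g = \left(-4 - \frac{3 h}{2}\right) \left(-5\right) + g = \left(20 + \frac{15 h}{2}\right) + g = 20 + g + \frac{15 h}{2}$)
$I = 6649$ ($I = \left(93 + 16\right) \left(20 + 11 + \frac{15}{2} \cdot 4\right) = 109 \left(20 + 11 + 30\right) = 109 \cdot 61 = 6649$)
$- I = \left(-1\right) 6649 = -6649$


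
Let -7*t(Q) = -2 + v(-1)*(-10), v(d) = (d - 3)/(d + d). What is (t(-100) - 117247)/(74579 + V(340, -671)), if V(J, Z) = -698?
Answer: -273569/172389 ≈ -1.5869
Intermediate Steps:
v(d) = (-3 + d)/(2*d) (v(d) = (-3 + d)/((2*d)) = (-3 + d)*(1/(2*d)) = (-3 + d)/(2*d))
t(Q) = 22/7 (t(Q) = -(-2 + ((1/2)*(-3 - 1)/(-1))*(-10))/7 = -(-2 + ((1/2)*(-1)*(-4))*(-10))/7 = -(-2 + 2*(-10))/7 = -(-2 - 20)/7 = -1/7*(-22) = 22/7)
(t(-100) - 117247)/(74579 + V(340, -671)) = (22/7 - 117247)/(74579 - 698) = -820707/7/73881 = -820707/7*1/73881 = -273569/172389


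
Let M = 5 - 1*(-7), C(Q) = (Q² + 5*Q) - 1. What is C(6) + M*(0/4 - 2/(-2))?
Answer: 77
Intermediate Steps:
C(Q) = -1 + Q² + 5*Q
M = 12 (M = 5 + 7 = 12)
C(6) + M*(0/4 - 2/(-2)) = (-1 + 6² + 5*6) + 12*(0/4 - 2/(-2)) = (-1 + 36 + 30) + 12*(0*(¼) - 2*(-½)) = 65 + 12*(0 + 1) = 65 + 12*1 = 65 + 12 = 77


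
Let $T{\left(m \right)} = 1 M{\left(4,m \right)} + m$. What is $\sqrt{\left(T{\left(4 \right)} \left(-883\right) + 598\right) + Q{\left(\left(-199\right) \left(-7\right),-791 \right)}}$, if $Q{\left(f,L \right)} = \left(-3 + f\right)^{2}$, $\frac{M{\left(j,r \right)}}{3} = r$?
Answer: $\sqrt{1918570} \approx 1385.1$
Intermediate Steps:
$M{\left(j,r \right)} = 3 r$
$T{\left(m \right)} = 4 m$ ($T{\left(m \right)} = 1 \cdot 3 m + m = 3 m + m = 4 m$)
$\sqrt{\left(T{\left(4 \right)} \left(-883\right) + 598\right) + Q{\left(\left(-199\right) \left(-7\right),-791 \right)}} = \sqrt{\left(4 \cdot 4 \left(-883\right) + 598\right) + \left(-3 - -1393\right)^{2}} = \sqrt{\left(16 \left(-883\right) + 598\right) + \left(-3 + 1393\right)^{2}} = \sqrt{\left(-14128 + 598\right) + 1390^{2}} = \sqrt{-13530 + 1932100} = \sqrt{1918570}$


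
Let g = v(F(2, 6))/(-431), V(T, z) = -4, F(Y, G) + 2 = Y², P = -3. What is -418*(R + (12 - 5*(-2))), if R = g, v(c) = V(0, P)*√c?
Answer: -9196 - 1672*√2/431 ≈ -9201.5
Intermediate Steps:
F(Y, G) = -2 + Y²
v(c) = -4*√c
g = 4*√2/431 (g = -4*√(-2 + 2²)/(-431) = -4*√(-2 + 4)*(-1/431) = -4*√2*(-1/431) = 4*√2/431 ≈ 0.013125)
R = 4*√2/431 ≈ 0.013125
-418*(R + (12 - 5*(-2))) = -418*(4*√2/431 + (12 - 5*(-2))) = -418*(4*√2/431 + (12 + 10)) = -418*(4*√2/431 + 22) = -418*(22 + 4*√2/431) = -9196 - 1672*√2/431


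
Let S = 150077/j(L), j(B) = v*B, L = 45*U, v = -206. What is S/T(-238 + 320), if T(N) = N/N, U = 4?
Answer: -150077/37080 ≈ -4.0474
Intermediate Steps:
L = 180 (L = 45*4 = 180)
j(B) = -206*B
T(N) = 1
S = -150077/37080 (S = 150077/((-206*180)) = 150077/(-37080) = 150077*(-1/37080) = -150077/37080 ≈ -4.0474)
S/T(-238 + 320) = -150077/37080/1 = -150077/37080*1 = -150077/37080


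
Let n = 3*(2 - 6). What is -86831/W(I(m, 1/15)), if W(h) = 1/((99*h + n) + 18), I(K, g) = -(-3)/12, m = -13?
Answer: -10680213/4 ≈ -2.6701e+6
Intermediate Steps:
I(K, g) = 1/4 (I(K, g) = -(-3)/12 = -1*(-1/4) = 1/4)
n = -12 (n = 3*(-4) = -12)
W(h) = 1/(6 + 99*h) (W(h) = 1/((99*h - 12) + 18) = 1/((-12 + 99*h) + 18) = 1/(6 + 99*h))
-86831/W(I(m, 1/15)) = -86831/(1/(3*(2 + 33*(1/4)))) = -86831/(1/(3*(2 + 33/4))) = -86831/(1/(3*(41/4))) = -86831/((1/3)*(4/41)) = -86831/4/123 = -86831*123/4 = -10680213/4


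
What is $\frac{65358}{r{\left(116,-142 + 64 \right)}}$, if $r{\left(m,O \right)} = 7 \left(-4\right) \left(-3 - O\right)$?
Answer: $- \frac{10893}{350} \approx -31.123$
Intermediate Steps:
$r{\left(m,O \right)} = 84 + 28 O$ ($r{\left(m,O \right)} = - 28 \left(-3 - O\right) = 84 + 28 O$)
$\frac{65358}{r{\left(116,-142 + 64 \right)}} = \frac{65358}{84 + 28 \left(-142 + 64\right)} = \frac{65358}{84 + 28 \left(-78\right)} = \frac{65358}{84 - 2184} = \frac{65358}{-2100} = 65358 \left(- \frac{1}{2100}\right) = - \frac{10893}{350}$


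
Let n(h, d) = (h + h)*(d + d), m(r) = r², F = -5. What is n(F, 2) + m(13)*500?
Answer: 84460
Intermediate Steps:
n(h, d) = 4*d*h (n(h, d) = (2*h)*(2*d) = 4*d*h)
n(F, 2) + m(13)*500 = 4*2*(-5) + 13²*500 = -40 + 169*500 = -40 + 84500 = 84460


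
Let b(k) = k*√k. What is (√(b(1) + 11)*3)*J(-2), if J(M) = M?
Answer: -12*√3 ≈ -20.785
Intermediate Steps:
b(k) = k^(3/2)
(√(b(1) + 11)*3)*J(-2) = (√(1^(3/2) + 11)*3)*(-2) = (√(1 + 11)*3)*(-2) = (√12*3)*(-2) = ((2*√3)*3)*(-2) = (6*√3)*(-2) = -12*√3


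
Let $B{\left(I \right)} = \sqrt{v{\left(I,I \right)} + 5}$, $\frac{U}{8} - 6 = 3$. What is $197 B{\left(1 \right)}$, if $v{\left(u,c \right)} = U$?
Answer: $197 \sqrt{77} \approx 1728.7$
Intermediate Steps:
$U = 72$ ($U = 48 + 8 \cdot 3 = 48 + 24 = 72$)
$v{\left(u,c \right)} = 72$
$B{\left(I \right)} = \sqrt{77}$ ($B{\left(I \right)} = \sqrt{72 + 5} = \sqrt{77}$)
$197 B{\left(1 \right)} = 197 \sqrt{77}$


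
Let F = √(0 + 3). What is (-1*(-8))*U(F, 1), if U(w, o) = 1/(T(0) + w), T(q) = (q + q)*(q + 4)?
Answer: 8*√3/3 ≈ 4.6188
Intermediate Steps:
F = √3 ≈ 1.7320
T(q) = 2*q*(4 + q) (T(q) = (2*q)*(4 + q) = 2*q*(4 + q))
U(w, o) = 1/w (U(w, o) = 1/(2*0*(4 + 0) + w) = 1/(2*0*4 + w) = 1/(0 + w) = 1/w)
(-1*(-8))*U(F, 1) = (-1*(-8))/(√3) = 8*(√3/3) = 8*√3/3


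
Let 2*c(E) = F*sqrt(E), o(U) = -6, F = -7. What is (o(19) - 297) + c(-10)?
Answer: -303 - 7*I*sqrt(10)/2 ≈ -303.0 - 11.068*I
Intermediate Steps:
c(E) = -7*sqrt(E)/2 (c(E) = (-7*sqrt(E))/2 = -7*sqrt(E)/2)
(o(19) - 297) + c(-10) = (-6 - 297) - 7*I*sqrt(10)/2 = -303 - 7*I*sqrt(10)/2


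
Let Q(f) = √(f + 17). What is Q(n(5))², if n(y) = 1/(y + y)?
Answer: 171/10 ≈ 17.100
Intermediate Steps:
n(y) = 1/(2*y)
Q(f) = √(17 + f)
Q(n(5))² = (√(17 + (½)/5))² = (√(17 + (½)*(⅕)))² = (√(17 + ⅒))² = (√(171/10))² = (3*√190/10)² = 171/10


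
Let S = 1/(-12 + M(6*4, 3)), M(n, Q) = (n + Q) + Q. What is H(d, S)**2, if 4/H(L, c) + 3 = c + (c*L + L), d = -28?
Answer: 64/4225 ≈ 0.015148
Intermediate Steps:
M(n, Q) = n + 2*Q (M(n, Q) = (Q + n) + Q = n + 2*Q)
S = 1/18 (S = 1/(-12 + (6*4 + 2*3)) = 1/(-12 + (24 + 6)) = 1/(-12 + 30) = 1/18 ≈ 0.055556)
H(L, c) = 4/(-3 + L + c + L*c) (H(L, c) = 4/(-3 + (c + (c*L + L))) = 4/(-3 + (c + (L*c + L))) = 4/(-3 + (c + (L + L*c))) = 4/(-3 + (L + c + L*c)) = 4/(-3 + L + c + L*c))
H(d, S)**2 = (4/(-3 - 28 + 1/18 - 28*1/18))**2 = (4/(-3 - 28 + 1/18 - 14/9))**2 = (4/(-65/2))**2 = (4*(-2/65))**2 = (-8/65)**2 = 64/4225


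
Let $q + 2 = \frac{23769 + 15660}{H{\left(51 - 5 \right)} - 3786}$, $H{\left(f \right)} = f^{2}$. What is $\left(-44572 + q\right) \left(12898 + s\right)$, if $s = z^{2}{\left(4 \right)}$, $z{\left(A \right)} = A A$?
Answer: $- \frac{489841865193}{835} \approx -5.8664 \cdot 10^{8}$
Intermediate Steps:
$z{\left(A \right)} = A^{2}$
$q = - \frac{42769}{1670}$ ($q = -2 + \frac{23769 + 15660}{\left(51 - 5\right)^{2} - 3786} = -2 + \frac{39429}{\left(51 - 5\right)^{2} - 3786} = -2 + \frac{39429}{46^{2} - 3786} = -2 + \frac{39429}{2116 - 3786} = -2 + \frac{39429}{-1670} = -2 + 39429 \left(- \frac{1}{1670}\right) = -2 - \frac{39429}{1670} = - \frac{42769}{1670} \approx -25.61$)
$s = 256$ ($s = \left(4^{2}\right)^{2} = 16^{2} = 256$)
$\left(-44572 + q\right) \left(12898 + s\right) = \left(-44572 - \frac{42769}{1670}\right) \left(12898 + 256\right) = \left(- \frac{74478009}{1670}\right) 13154 = - \frac{489841865193}{835}$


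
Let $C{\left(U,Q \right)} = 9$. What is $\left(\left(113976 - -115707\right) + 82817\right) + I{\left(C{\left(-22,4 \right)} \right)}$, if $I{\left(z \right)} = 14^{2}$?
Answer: $312696$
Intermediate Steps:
$I{\left(z \right)} = 196$
$\left(\left(113976 - -115707\right) + 82817\right) + I{\left(C{\left(-22,4 \right)} \right)} = \left(\left(113976 - -115707\right) + 82817\right) + 196 = \left(\left(113976 + 115707\right) + 82817\right) + 196 = \left(229683 + 82817\right) + 196 = 312500 + 196 = 312696$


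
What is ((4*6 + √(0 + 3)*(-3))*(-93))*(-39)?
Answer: 87048 - 10881*√3 ≈ 68202.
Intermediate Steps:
((4*6 + √(0 + 3)*(-3))*(-93))*(-39) = ((24 + √3*(-3))*(-93))*(-39) = ((24 - 3*√3)*(-93))*(-39) = (-2232 + 279*√3)*(-39) = 87048 - 10881*√3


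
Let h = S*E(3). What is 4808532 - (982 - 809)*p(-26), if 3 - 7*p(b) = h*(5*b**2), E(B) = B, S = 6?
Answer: 6312075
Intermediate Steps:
h = 18 (h = 6*3 = 18)
p(b) = 3/7 - 90*b**2/7 (p(b) = 3/7 - 18*5*b**2/7 = 3/7 - 90*b**2/7)
4808532 - (982 - 809)*p(-26) = 4808532 - (982 - 809)*(3/7 - 90/7*(-26)**2) = 4808532 - 173*(3/7 - 90/7*676) = 4808532 - 173*(3/7 - 60840/7) = 4808532 - 173*(-8691) = 4808532 - 1*(-1503543) = 4808532 + 1503543 = 6312075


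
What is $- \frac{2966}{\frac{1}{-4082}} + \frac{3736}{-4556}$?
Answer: $\frac{13790113534}{1139} \approx 1.2107 \cdot 10^{7}$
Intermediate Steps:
$- \frac{2966}{\frac{1}{-4082}} + \frac{3736}{-4556} = - \frac{2966}{- \frac{1}{4082}} + 3736 \left(- \frac{1}{4556}\right) = \left(-2966\right) \left(-4082\right) - \frac{934}{1139} = 12107212 - \frac{934}{1139} = \frac{13790113534}{1139}$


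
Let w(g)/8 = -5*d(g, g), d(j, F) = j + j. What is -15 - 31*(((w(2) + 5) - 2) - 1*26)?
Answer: 5658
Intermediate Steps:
d(j, F) = 2*j
w(g) = -80*g (w(g) = 8*(-10*g) = -80*g)
-15 - 31*(((w(2) + 5) - 2) - 1*26) = -15 - 31*(((-80*2 + 5) - 2) - 1*26) = -15 - 31*(((-160 + 5) - 2) - 26) = -15 - 31*((-155 - 2) - 26) = -15 - 31*(-157 - 26) = -15 - 31*(-183) = -15 + 5673 = 5658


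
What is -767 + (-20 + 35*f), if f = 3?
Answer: -682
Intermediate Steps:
-767 + (-20 + 35*f) = -767 + (-20 + 35*3) = -767 + (-20 + 105) = -767 + 85 = -682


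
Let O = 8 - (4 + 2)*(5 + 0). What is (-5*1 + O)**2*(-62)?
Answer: -45198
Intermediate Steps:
O = -22 (O = 8 - 6*5 = 8 - 1*30 = 8 - 30 = -22)
(-5*1 + O)**2*(-62) = (-5*1 - 22)**2*(-62) = (-5 - 22)**2*(-62) = (-27)**2*(-62) = 729*(-62) = -45198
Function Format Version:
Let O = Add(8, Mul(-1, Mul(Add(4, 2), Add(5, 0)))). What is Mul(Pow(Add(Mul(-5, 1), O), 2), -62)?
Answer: -45198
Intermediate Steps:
O = -22 (O = Add(8, Mul(-1, Mul(6, 5))) = Add(8, Mul(-1, 30)) = Add(8, -30) = -22)
Mul(Pow(Add(Mul(-5, 1), O), 2), -62) = Mul(Pow(Add(Mul(-5, 1), -22), 2), -62) = Mul(Pow(Add(-5, -22), 2), -62) = Mul(Pow(-27, 2), -62) = Mul(729, -62) = -45198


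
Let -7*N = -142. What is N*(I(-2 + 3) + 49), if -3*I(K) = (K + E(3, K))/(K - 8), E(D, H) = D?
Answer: 146686/147 ≈ 997.86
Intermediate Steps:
N = 142/7 (N = -⅐*(-142) = 142/7 ≈ 20.286)
I(K) = -(3 + K)/(3*(-8 + K)) (I(K) = -(K + 3)/(3*(K - 8)) = -(3 + K)/(3*(-8 + K)))
N*(I(-2 + 3) + 49) = 142*((-3 - (-2 + 3))/(3*(-8 + (-2 + 3))) + 49)/7 = 142*((-3 - 1*1)/(3*(-8 + 1)) + 49)/7 = 142*((⅓)*(-3 - 1)/(-7) + 49)/7 = 142*((⅓)*(-⅐)*(-4) + 49)/7 = 142*(4/21 + 49)/7 = (142/7)*(1033/21) = 146686/147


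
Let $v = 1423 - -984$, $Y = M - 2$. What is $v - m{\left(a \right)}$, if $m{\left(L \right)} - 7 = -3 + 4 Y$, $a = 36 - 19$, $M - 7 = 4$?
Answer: $2367$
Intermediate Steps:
$M = 11$ ($M = 7 + 4 = 11$)
$Y = 9$ ($Y = 11 - 2 = 9$)
$a = 17$
$v = 2407$ ($v = 1423 + 984 = 2407$)
$m{\left(L \right)} = 40$ ($m{\left(L \right)} = 7 + \left(-3 + 4 \cdot 9\right) = 7 + \left(-3 + 36\right) = 7 + 33 = 40$)
$v - m{\left(a \right)} = 2407 - 40 = 2367$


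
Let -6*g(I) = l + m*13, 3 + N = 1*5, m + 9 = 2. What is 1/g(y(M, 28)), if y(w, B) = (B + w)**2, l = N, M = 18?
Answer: 6/89 ≈ 0.067416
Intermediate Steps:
m = -7 (m = -9 + 2 = -7)
N = 2 (N = -3 + 1*5 = -3 + 5 = 2)
l = 2
g(I) = 89/6 (g(I) = -(2 - 7*13)/6 = -(2 - 91)/6 = -1/6*(-89) = 89/6)
1/g(y(M, 28)) = 1/(89/6) = 6/89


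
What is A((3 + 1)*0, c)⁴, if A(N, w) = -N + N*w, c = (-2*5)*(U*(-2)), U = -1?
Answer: 0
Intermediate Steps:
c = -20 (c = (-2*5)*(-1*(-2)) = -10*2 = -20)
A((3 + 1)*0, c)⁴ = (((3 + 1)*0)*(-1 - 20))⁴ = ((4*0)*(-21))⁴ = (0*(-21))⁴ = 0⁴ = 0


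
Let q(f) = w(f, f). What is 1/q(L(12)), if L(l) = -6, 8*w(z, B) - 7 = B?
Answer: 8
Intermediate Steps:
w(z, B) = 7/8 + B/8
q(f) = 7/8 + f/8
1/q(L(12)) = 1/(7/8 + (1/8)*(-6)) = 1/(7/8 - 3/4) = 1/(1/8) = 8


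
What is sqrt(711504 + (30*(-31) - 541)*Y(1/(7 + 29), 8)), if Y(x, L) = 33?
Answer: sqrt(662961) ≈ 814.22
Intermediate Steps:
sqrt(711504 + (30*(-31) - 541)*Y(1/(7 + 29), 8)) = sqrt(711504 + (30*(-31) - 541)*33) = sqrt(711504 + (-930 - 541)*33) = sqrt(711504 - 1471*33) = sqrt(711504 - 48543) = sqrt(662961)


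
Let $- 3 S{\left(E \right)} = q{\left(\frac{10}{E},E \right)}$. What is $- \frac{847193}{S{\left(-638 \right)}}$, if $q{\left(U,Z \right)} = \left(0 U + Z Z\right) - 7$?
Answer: $\frac{847193}{135679} \approx 6.2441$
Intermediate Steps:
$q{\left(U,Z \right)} = -7 + Z^{2}$ ($q{\left(U,Z \right)} = \left(0 + Z^{2}\right) - 7 = Z^{2} - 7 = -7 + Z^{2}$)
$S{\left(E \right)} = \frac{7}{3} - \frac{E^{2}}{3}$ ($S{\left(E \right)} = - \frac{-7 + E^{2}}{3} = \frac{7}{3} - \frac{E^{2}}{3}$)
$- \frac{847193}{S{\left(-638 \right)}} = - \frac{847193}{\frac{7}{3} - \frac{\left(-638\right)^{2}}{3}} = - \frac{847193}{\frac{7}{3} - \frac{407044}{3}} = - \frac{847193}{-135679} = \left(-847193\right) \left(- \frac{1}{135679}\right) = \frac{847193}{135679}$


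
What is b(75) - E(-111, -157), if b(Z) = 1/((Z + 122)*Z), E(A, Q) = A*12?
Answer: 19680301/14775 ≈ 1332.0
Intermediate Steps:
E(A, Q) = 12*A
b(Z) = 1/(Z*(122 + Z)) (b(Z) = 1/((122 + Z)*Z) = 1/(Z*(122 + Z)))
b(75) - E(-111, -157) = 1/(75*(122 + 75)) - 12*(-111) = (1/75)/197 - 1*(-1332) = (1/75)*(1/197) + 1332 = 1/14775 + 1332 = 19680301/14775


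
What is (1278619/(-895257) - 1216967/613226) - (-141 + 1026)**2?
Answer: -429988379917389863/548994869082 ≈ -7.8323e+5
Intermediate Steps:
(1278619/(-895257) - 1216967/613226) - (-141 + 1026)**2 = (1278619*(-1/895257) - 1216967*1/613226) - 1*885**2 = (-1278619/895257 - 1216967/613226) - 1*783225 = -1873580640413/548994869082 - 783225 = -429988379917389863/548994869082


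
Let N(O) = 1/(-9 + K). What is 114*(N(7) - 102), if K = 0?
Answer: -34922/3 ≈ -11641.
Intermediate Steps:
N(O) = -1/9 (N(O) = 1/(-9 + 0) = 1/(-9) = -1/9)
114*(N(7) - 102) = 114*(-1/9 - 102) = 114*(-919/9) = -34922/3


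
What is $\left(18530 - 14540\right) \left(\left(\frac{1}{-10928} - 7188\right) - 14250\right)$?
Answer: $- \frac{467377557675}{5464} \approx -8.5538 \cdot 10^{7}$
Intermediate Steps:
$\left(18530 - 14540\right) \left(\left(\frac{1}{-10928} - 7188\right) - 14250\right) = 3990 \left(\left(- \frac{1}{10928} - 7188\right) - 14250\right) = 3990 \left(- \frac{78550465}{10928} - 14250\right) = 3990 \left(- \frac{234274465}{10928}\right) = - \frac{467377557675}{5464}$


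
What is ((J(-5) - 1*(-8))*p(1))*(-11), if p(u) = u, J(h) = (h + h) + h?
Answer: 77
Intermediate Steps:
J(h) = 3*h (J(h) = 2*h + h = 3*h)
((J(-5) - 1*(-8))*p(1))*(-11) = ((3*(-5) - 1*(-8))*1)*(-11) = ((-15 + 8)*1)*(-11) = -7*1*(-11) = -7*(-11) = 77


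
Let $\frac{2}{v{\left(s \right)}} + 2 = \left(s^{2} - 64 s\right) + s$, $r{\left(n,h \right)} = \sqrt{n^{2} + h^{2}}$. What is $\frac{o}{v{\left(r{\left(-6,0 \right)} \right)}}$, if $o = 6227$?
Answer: $-1071044$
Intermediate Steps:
$r{\left(n,h \right)} = \sqrt{h^{2} + n^{2}}$
$v{\left(s \right)} = \frac{2}{-2 + s^{2} - 63 s}$ ($v{\left(s \right)} = \frac{2}{-2 + \left(\left(s^{2} - 64 s\right) + s\right)} = \frac{2}{-2 + \left(s^{2} - 63 s\right)} = \frac{2}{-2 + s^{2} - 63 s}$)
$\frac{o}{v{\left(r{\left(-6,0 \right)} \right)}} = \frac{6227}{2 \frac{1}{-2 + \left(\sqrt{0^{2} + \left(-6\right)^{2}}\right)^{2} - 63 \sqrt{0^{2} + \left(-6\right)^{2}}}} = \frac{6227}{2 \frac{1}{-2 + \left(\sqrt{0 + 36}\right)^{2} - 63 \sqrt{0 + 36}}} = \frac{6227}{2 \frac{1}{-2 + \left(\sqrt{36}\right)^{2} - 63 \sqrt{36}}} = \frac{6227}{2 \frac{1}{-2 + 6^{2} - 378}} = \frac{6227}{2 \frac{1}{-2 + 36 - 378}} = \frac{6227}{2 \frac{1}{-344}} = \frac{6227}{2 \left(- \frac{1}{344}\right)} = \frac{6227}{- \frac{1}{172}} = 6227 \left(-172\right) = -1071044$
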